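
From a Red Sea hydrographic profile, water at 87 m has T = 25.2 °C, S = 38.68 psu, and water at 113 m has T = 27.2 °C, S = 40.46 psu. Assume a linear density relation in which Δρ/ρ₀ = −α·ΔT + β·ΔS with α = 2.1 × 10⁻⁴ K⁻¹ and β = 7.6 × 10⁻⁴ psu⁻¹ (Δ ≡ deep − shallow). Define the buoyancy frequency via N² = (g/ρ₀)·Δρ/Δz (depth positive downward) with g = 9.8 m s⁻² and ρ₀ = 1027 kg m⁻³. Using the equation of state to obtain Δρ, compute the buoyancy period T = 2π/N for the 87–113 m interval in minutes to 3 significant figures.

ΔT = +2.0 K, ΔS = +1.78 psu (deep − shallow).
Δρ/ρ₀ = −αΔT + βΔS = -4.20 × 10⁻⁴ + 1.3528 × 10⁻³ = 9.328 × 10⁻⁴, so Δρ ≈ 0.9580 kg m⁻³.
N² = (g/ρ₀)·Δρ/Δz = g·(Δρ/ρ₀)/Δz = 9.8 × 9.328 × 10⁻⁴ / 26 = 3.5159 × 10⁻⁴ s⁻².
N = √(3.5159 × 10⁻⁴) = 0.018751 rad s⁻¹ → T = 2π/N = 335.09 s = 5.5848 min ≈ 5.58 min.

5.58 min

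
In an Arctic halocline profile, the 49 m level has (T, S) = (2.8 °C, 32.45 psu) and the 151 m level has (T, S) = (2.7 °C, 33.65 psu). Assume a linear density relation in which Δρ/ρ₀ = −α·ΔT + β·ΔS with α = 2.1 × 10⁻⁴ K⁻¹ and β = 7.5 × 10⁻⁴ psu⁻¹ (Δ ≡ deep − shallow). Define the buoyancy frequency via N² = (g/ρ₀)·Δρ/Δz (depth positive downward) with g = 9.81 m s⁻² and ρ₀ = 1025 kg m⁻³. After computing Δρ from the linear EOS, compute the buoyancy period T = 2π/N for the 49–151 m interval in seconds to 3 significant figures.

668 s

ΔT = -0.1 K, ΔS = +1.20 psu (deep − shallow).
Δρ/ρ₀ = −αΔT + βΔS = 2.10 × 10⁻⁵ + 9.00 × 10⁻⁴ = 9.21 × 10⁻⁴, so Δρ ≈ 0.9440 kg m⁻³.
N² = (g/ρ₀)·Δρ/Δz = g·(Δρ/ρ₀)/Δz = 9.81 × 9.21 × 10⁻⁴ / 102 = 8.8579 × 10⁻⁵ s⁻².
N = √(8.8579 × 10⁻⁵) = 9.4116 × 10⁻³ rad s⁻¹ → T = 2π/N = 667.60 s ≈ 668 s.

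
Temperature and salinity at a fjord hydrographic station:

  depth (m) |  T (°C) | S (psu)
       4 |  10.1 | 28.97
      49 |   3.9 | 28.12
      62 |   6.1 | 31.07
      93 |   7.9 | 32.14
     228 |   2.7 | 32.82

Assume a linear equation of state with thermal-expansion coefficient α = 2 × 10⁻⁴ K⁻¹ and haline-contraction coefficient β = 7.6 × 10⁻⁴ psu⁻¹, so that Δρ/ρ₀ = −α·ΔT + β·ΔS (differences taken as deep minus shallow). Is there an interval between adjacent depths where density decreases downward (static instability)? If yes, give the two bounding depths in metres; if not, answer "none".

Evaluate Δρ/ρ₀ = −αΔT + βΔS across each adjacent pair:
  4–49 m: −αΔT+βΔS = −(2 × 10⁻⁴)(-6.2)+(7.6 × 10⁻⁴)(-0.85) = 5.9 × 10⁻⁴ → stable
  49–62 m: −αΔT+βΔS = −(2 × 10⁻⁴)(+2.2)+(7.6 × 10⁻⁴)(+2.95) = 1.8 × 10⁻³ → stable
  62–93 m: −αΔT+βΔS = −(2 × 10⁻⁴)(+1.8)+(7.6 × 10⁻⁴)(+1.07) = 4.5 × 10⁻⁴ → stable
  93–228 m: −αΔT+βΔS = −(2 × 10⁻⁴)(-5.2)+(7.6 × 10⁻⁴)(+0.68) = 1.6 × 10⁻³ → stable
Every interval has Δρ > 0: the column is stably stratified throughout.

none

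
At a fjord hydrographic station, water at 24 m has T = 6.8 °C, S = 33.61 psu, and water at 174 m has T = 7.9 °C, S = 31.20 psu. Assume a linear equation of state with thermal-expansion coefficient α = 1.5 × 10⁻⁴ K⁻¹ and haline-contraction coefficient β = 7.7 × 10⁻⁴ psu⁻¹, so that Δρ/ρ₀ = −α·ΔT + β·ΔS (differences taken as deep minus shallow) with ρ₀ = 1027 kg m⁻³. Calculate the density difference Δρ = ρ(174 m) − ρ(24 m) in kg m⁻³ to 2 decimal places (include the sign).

ΔT = +1.1 K, ΔS = -2.41 psu (deep − shallow).
Δρ/ρ₀ = −(1.5 × 10⁻⁴)(+1.1) + (7.7 × 10⁻⁴)(-2.41) = -2.0207 × 10⁻³.
Δρ = 1027 × (-2.0207 × 10⁻³) = -2.08 kg m⁻³.
Negative Δρ: lighter below, statically unstable.

-2.08 kg m⁻³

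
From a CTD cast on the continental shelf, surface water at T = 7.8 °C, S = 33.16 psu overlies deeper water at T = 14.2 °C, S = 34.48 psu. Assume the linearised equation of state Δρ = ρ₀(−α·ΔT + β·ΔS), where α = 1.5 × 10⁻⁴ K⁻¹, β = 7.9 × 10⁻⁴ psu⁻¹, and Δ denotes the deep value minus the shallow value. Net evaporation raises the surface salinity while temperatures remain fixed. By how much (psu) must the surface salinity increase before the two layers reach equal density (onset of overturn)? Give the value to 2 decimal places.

0.10 psu

Neutral buoyancy requires −α(T_deep − T_surf) + β(S_deep − S_surf′) = 0.
S_surf′ = S_deep − (α/β)·ΔT = 34.48 − (1.5 × 10⁻⁴/7.9 × 10⁻⁴)·(+6.4) = 33.2648 psu.
Increase required: 33.2648 − 33.16 = 0.1048 psu.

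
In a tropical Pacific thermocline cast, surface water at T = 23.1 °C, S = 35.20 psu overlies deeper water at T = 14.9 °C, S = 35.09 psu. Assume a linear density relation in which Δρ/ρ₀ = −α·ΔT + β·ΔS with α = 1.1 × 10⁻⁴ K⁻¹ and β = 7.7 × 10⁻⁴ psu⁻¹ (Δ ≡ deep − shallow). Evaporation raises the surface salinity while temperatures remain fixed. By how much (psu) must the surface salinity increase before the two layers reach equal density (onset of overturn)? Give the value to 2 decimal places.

Neutral buoyancy requires −α(T_deep − T_surf) + β(S_deep − S_surf′) = 0.
S_surf′ = S_deep − (α/β)·ΔT = 35.09 − (1.1 × 10⁻⁴/7.7 × 10⁻⁴)·(-8.2) = 36.2614 psu.
Increase required: 36.2614 − 35.20 = 1.0614 psu.

1.06 psu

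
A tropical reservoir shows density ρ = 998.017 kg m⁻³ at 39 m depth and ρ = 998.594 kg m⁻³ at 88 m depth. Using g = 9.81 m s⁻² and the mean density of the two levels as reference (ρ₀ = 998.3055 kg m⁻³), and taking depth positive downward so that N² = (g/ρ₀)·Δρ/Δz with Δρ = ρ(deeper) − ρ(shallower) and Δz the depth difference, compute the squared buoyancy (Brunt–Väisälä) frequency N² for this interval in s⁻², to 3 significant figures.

1.16 × 10⁻⁴ s⁻²

Δρ = 998.594 − 998.017 = 0.577 kg m⁻³ over Δz = 88 − 39 = 49 m.
N² = (9.81/998.3055) × (0.577/49) = 1.1571 × 10⁻⁴ s⁻² ≈ 1.16 × 10⁻⁴ s⁻².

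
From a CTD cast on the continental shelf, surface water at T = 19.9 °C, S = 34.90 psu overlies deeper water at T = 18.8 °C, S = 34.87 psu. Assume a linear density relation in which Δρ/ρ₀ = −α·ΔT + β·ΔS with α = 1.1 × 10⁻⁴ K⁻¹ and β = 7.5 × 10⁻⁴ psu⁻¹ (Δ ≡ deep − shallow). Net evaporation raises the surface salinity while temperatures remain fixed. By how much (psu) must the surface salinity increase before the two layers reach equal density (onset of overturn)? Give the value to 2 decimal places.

Neutral buoyancy requires −α(T_deep − T_surf) + β(S_deep − S_surf′) = 0.
S_surf′ = S_deep − (α/β)·ΔT = 34.87 − (1.1 × 10⁻⁴/7.5 × 10⁻⁴)·(-1.1) = 35.0313 psu.
Increase required: 35.0313 − 34.90 = 0.1313 psu.

0.13 psu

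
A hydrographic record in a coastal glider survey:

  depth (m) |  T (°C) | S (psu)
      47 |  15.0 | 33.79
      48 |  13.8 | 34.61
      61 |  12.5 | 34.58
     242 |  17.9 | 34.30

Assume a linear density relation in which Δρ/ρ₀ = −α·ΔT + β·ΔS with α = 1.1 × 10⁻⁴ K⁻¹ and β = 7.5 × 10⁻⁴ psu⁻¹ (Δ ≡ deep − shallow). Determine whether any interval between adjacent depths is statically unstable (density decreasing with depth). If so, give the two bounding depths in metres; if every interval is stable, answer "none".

Evaluate Δρ/ρ₀ = −αΔT + βΔS across each adjacent pair:
  47–48 m: −αΔT+βΔS = −(1.1 × 10⁻⁴)(-1.2)+(7.5 × 10⁻⁴)(+0.82) = 7.5 × 10⁻⁴ → stable
  48–61 m: −αΔT+βΔS = −(1.1 × 10⁻⁴)(-1.3)+(7.5 × 10⁻⁴)(-0.03) = 1.2 × 10⁻⁴ → stable
  61–242 m: −αΔT+βΔS = −(1.1 × 10⁻⁴)(+5.4)+(7.5 × 10⁻⁴)(-0.28) = -8.0 × 10⁻⁴ → UNSTABLE
The 61–242 m interval has Δρ < 0: lighter water underlies denser water.

61–242 m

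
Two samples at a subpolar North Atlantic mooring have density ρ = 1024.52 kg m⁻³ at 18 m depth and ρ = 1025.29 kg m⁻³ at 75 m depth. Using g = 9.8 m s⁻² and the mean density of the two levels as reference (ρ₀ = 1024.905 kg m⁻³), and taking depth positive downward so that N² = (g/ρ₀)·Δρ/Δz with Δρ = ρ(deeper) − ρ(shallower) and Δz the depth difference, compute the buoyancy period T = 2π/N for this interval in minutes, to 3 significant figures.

Δρ = 1025.29 − 1024.52 = 0.77 kg m⁻³ over Δz = 75 − 18 = 57 m.
N² = (9.8/1024.905) × (0.77/57) = 1.2917 × 10⁻⁴ s⁻².
N = √(1.2917 × 10⁻⁴) = 0.011365 rad s⁻¹, so T = 2π/N = 552.85 s = 9.2142 min ≈ 9.21 min.

9.21 min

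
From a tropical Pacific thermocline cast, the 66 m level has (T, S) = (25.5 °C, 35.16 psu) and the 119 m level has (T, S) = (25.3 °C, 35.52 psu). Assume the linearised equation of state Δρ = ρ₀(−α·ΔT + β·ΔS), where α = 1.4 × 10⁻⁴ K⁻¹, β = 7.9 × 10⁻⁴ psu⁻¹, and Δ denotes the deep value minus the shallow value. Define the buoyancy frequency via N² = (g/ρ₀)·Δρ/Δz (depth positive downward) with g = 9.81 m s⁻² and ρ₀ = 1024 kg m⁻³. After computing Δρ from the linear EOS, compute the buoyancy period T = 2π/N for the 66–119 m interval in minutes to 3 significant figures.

ΔT = -0.2 K, ΔS = +0.36 psu (deep − shallow).
Δρ/ρ₀ = −αΔT + βΔS = 2.80 × 10⁻⁵ + 2.844 × 10⁻⁴ = 3.124 × 10⁻⁴, so Δρ ≈ 0.3199 kg m⁻³.
N² = (g/ρ₀)·Δρ/Δz = g·(Δρ/ρ₀)/Δz = 9.81 × 3.124 × 10⁻⁴ / 53 = 5.7823 × 10⁻⁵ s⁻².
N = √(5.7823 × 10⁻⁵) = 7.6041 × 10⁻³ rad s⁻¹ → T = 2π/N = 826.29 s = 13.771 min ≈ 13.8 min.

13.8 min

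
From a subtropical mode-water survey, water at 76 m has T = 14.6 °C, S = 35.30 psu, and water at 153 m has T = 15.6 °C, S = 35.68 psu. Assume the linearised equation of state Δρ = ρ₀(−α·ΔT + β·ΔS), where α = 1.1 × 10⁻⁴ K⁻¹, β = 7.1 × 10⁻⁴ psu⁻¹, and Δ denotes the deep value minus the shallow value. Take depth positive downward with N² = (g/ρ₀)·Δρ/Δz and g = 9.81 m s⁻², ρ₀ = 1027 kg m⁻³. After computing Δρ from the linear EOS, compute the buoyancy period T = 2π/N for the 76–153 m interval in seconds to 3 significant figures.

ΔT = +1.0 K, ΔS = +0.38 psu (deep − shallow).
Δρ/ρ₀ = −αΔT + βΔS = -1.10 × 10⁻⁴ + 2.698 × 10⁻⁴ = 1.598 × 10⁻⁴, so Δρ ≈ 0.1641 kg m⁻³.
N² = (g/ρ₀)·Δρ/Δz = g·(Δρ/ρ₀)/Δz = 9.81 × 1.598 × 10⁻⁴ / 77 = 2.0359 × 10⁻⁵ s⁻².
N = √(2.0359 × 10⁻⁵) = 4.5121 × 10⁻³ rad s⁻¹ → T = 2π/N = 1.3925 × 10³ s ≈ 1.39 × 10³ s.

1.39 × 10³ s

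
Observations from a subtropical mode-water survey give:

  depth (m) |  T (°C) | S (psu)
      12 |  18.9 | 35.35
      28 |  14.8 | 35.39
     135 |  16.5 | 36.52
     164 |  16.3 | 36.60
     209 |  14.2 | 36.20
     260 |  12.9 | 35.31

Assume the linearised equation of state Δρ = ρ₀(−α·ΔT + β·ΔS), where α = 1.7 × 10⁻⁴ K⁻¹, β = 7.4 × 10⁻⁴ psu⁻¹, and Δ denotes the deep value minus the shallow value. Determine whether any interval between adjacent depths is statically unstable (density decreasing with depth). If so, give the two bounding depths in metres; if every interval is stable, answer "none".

Evaluate Δρ/ρ₀ = −αΔT + βΔS across each adjacent pair:
  12–28 m: −αΔT+βΔS = −(1.7 × 10⁻⁴)(-4.1)+(7.4 × 10⁻⁴)(+0.04) = 7.3 × 10⁻⁴ → stable
  28–135 m: −αΔT+βΔS = −(1.7 × 10⁻⁴)(+1.7)+(7.4 × 10⁻⁴)(+1.13) = 5.5 × 10⁻⁴ → stable
  135–164 m: −αΔT+βΔS = −(1.7 × 10⁻⁴)(-0.2)+(7.4 × 10⁻⁴)(+0.08) = 9.3 × 10⁻⁵ → stable
  164–209 m: −αΔT+βΔS = −(1.7 × 10⁻⁴)(-2.1)+(7.4 × 10⁻⁴)(-0.40) = 6.1 × 10⁻⁵ → stable
  209–260 m: −αΔT+βΔS = −(1.7 × 10⁻⁴)(-1.3)+(7.4 × 10⁻⁴)(-0.89) = -4.4 × 10⁻⁴ → UNSTABLE
The 209–260 m interval has Δρ < 0: lighter water underlies denser water.

209–260 m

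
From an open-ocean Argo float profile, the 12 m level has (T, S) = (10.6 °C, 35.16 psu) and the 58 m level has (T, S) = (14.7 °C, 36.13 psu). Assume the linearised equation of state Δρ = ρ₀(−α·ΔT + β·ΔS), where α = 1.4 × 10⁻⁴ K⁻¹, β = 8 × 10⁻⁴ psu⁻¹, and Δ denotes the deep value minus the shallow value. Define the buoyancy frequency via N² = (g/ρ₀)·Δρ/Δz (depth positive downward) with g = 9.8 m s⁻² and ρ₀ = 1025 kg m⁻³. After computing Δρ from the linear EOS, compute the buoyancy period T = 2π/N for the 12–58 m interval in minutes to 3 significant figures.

16.0 min

ΔT = +4.1 K, ΔS = +0.97 psu (deep − shallow).
Δρ/ρ₀ = −αΔT + βΔS = -5.74 × 10⁻⁴ + 7.76 × 10⁻⁴ = 2.02 × 10⁻⁴, so Δρ ≈ 0.2071 kg m⁻³.
N² = (g/ρ₀)·Δρ/Δz = g·(Δρ/ρ₀)/Δz = 9.8 × 2.02 × 10⁻⁴ / 46 = 4.3035 × 10⁻⁵ s⁻².
N = √(4.3035 × 10⁻⁵) = 6.5601 × 10⁻³ rad s⁻¹ → T = 2π/N = 957.79 s = 15.963 min ≈ 16.0 min.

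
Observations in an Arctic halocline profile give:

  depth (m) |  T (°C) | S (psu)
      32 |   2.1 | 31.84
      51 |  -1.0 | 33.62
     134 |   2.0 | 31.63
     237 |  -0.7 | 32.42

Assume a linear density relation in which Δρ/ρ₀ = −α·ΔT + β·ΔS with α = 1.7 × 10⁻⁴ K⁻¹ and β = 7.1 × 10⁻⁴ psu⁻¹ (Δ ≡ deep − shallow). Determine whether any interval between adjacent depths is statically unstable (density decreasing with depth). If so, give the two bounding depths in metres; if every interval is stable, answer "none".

51–134 m

Evaluate Δρ/ρ₀ = −αΔT + βΔS across each adjacent pair:
  32–51 m: −αΔT+βΔS = −(1.7 × 10⁻⁴)(-3.1)+(7.1 × 10⁻⁴)(+1.78) = 1.8 × 10⁻³ → stable
  51–134 m: −αΔT+βΔS = −(1.7 × 10⁻⁴)(+3.0)+(7.1 × 10⁻⁴)(-1.99) = -1.9 × 10⁻³ → UNSTABLE
  134–237 m: −αΔT+βΔS = −(1.7 × 10⁻⁴)(-2.7)+(7.1 × 10⁻⁴)(+0.79) = 1.0 × 10⁻³ → stable
The 51–134 m interval has Δρ < 0: lighter water underlies denser water.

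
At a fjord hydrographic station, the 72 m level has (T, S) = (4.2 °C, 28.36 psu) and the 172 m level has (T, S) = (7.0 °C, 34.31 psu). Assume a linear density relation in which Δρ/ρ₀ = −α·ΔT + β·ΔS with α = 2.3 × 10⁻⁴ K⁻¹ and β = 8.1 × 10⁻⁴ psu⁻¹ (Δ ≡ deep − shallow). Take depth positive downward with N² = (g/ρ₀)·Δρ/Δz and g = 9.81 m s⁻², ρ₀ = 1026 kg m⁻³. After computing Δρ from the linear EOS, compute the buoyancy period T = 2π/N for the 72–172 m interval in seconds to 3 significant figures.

310 s

ΔT = +2.8 K, ΔS = +5.95 psu (deep − shallow).
Δρ/ρ₀ = −αΔT + βΔS = -6.44 × 10⁻⁴ + 4.8195 × 10⁻³ = 4.1755 × 10⁻³, so Δρ ≈ 4.284 kg m⁻³.
N² = (g/ρ₀)·Δρ/Δz = g·(Δρ/ρ₀)/Δz = 9.81 × 4.1755 × 10⁻³ / 100 = 4.0962 × 10⁻⁴ s⁻².
N = √(4.0962 × 10⁻⁴) = 0.020239 rad s⁻¹ → T = 2π/N = 310.45 s ≈ 310 s.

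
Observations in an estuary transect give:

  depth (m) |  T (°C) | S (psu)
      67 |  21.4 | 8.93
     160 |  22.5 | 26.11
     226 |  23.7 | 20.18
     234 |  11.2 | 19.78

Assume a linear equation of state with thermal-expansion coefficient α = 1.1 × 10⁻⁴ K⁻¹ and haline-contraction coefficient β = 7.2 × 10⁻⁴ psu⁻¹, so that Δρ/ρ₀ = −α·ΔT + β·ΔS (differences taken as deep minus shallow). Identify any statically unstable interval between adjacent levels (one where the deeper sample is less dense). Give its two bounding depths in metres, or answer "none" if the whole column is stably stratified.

160–226 m

Evaluate Δρ/ρ₀ = −αΔT + βΔS across each adjacent pair:
  67–160 m: −αΔT+βΔS = −(1.1 × 10⁻⁴)(+1.1)+(7.2 × 10⁻⁴)(+17.18) = 0.012 → stable
  160–226 m: −αΔT+βΔS = −(1.1 × 10⁻⁴)(+1.2)+(7.2 × 10⁻⁴)(-5.93) = -4.4 × 10⁻³ → UNSTABLE
  226–234 m: −αΔT+βΔS = −(1.1 × 10⁻⁴)(-12.5)+(7.2 × 10⁻⁴)(-0.40) = 1.1 × 10⁻³ → stable
The 160–226 m interval has Δρ < 0: lighter water underlies denser water.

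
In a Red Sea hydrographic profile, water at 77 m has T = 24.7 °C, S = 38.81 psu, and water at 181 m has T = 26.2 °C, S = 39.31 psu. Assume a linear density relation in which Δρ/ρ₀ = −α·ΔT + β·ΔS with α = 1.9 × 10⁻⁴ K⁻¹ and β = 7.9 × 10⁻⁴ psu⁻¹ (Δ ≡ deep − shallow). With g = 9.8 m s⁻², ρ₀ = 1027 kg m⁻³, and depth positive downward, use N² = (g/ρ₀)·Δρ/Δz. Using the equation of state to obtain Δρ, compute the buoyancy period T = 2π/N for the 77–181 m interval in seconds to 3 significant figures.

1.95 × 10³ s

ΔT = +1.5 K, ΔS = +0.50 psu (deep − shallow).
Δρ/ρ₀ = −αΔT + βΔS = -2.85 × 10⁻⁴ + 3.95 × 10⁻⁴ = 1.10 × 10⁻⁴, so Δρ ≈ 0.1130 kg m⁻³.
N² = (g/ρ₀)·Δρ/Δz = g·(Δρ/ρ₀)/Δz = 9.8 × 1.10 × 10⁻⁴ / 104 = 1.0365 × 10⁻⁵ s⁻².
N = √(1.0365 × 10⁻⁵) = 3.2195 × 10⁻³ rad s⁻¹ → T = 2π/N = 1.9516 × 10³ s ≈ 1.95 × 10³ s.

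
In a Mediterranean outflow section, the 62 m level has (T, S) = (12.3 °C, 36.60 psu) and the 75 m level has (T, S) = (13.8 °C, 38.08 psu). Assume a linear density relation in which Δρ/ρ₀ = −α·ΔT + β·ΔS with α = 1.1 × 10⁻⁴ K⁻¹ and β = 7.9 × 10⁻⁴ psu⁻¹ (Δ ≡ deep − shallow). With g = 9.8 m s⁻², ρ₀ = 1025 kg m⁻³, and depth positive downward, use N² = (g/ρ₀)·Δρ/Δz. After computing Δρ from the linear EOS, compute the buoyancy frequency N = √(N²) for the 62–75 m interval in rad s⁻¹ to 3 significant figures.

ΔT = +1.5 K, ΔS = +1.48 psu (deep − shallow).
Δρ/ρ₀ = −αΔT + βΔS = -1.65 × 10⁻⁴ + 1.1692 × 10⁻³ = 1.0042 × 10⁻³, so Δρ ≈ 1.029 kg m⁻³.
N² = (g/ρ₀)·Δρ/Δz = g·(Δρ/ρ₀)/Δz = 9.8 × 1.0042 × 10⁻³ / 13 = 7.5701 × 10⁻⁴ s⁻².
N = √(7.5701 × 10⁻⁴) = 0.027514 rad s⁻¹ ≈ 0.0275 rad s⁻¹.

0.0275 rad s⁻¹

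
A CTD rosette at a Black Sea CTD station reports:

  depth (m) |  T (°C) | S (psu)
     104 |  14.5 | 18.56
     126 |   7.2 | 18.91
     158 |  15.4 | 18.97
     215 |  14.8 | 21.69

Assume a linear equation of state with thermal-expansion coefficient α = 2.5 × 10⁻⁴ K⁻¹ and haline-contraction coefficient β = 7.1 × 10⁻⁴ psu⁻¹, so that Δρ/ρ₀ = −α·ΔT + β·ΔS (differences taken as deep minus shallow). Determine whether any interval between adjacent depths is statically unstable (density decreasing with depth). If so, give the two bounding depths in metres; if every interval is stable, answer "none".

126–158 m

Evaluate Δρ/ρ₀ = −αΔT + βΔS across each adjacent pair:
  104–126 m: −αΔT+βΔS = −(2.5 × 10⁻⁴)(-7.3)+(7.1 × 10⁻⁴)(+0.35) = 2.1 × 10⁻³ → stable
  126–158 m: −αΔT+βΔS = −(2.5 × 10⁻⁴)(+8.2)+(7.1 × 10⁻⁴)(+0.06) = -2.0 × 10⁻³ → UNSTABLE
  158–215 m: −αΔT+βΔS = −(2.5 × 10⁻⁴)(-0.6)+(7.1 × 10⁻⁴)(+2.72) = 2.1 × 10⁻³ → stable
The 126–158 m interval has Δρ < 0: lighter water underlies denser water.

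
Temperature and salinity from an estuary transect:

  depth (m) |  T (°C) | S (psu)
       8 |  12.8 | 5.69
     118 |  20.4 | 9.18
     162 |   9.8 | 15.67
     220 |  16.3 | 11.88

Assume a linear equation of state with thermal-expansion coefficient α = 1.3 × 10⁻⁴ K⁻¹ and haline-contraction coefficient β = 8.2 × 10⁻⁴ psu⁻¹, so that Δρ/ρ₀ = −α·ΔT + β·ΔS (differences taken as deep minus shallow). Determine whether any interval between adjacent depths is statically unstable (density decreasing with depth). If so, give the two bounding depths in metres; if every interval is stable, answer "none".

Evaluate Δρ/ρ₀ = −αΔT + βΔS across each adjacent pair:
  8–118 m: −αΔT+βΔS = −(1.3 × 10⁻⁴)(+7.6)+(8.2 × 10⁻⁴)(+3.49) = 1.9 × 10⁻³ → stable
  118–162 m: −αΔT+βΔS = −(1.3 × 10⁻⁴)(-10.6)+(8.2 × 10⁻⁴)(+6.49) = 6.7 × 10⁻³ → stable
  162–220 m: −αΔT+βΔS = −(1.3 × 10⁻⁴)(+6.5)+(8.2 × 10⁻⁴)(-3.79) = -4.0 × 10⁻³ → UNSTABLE
The 162–220 m interval has Δρ < 0: lighter water underlies denser water.

162–220 m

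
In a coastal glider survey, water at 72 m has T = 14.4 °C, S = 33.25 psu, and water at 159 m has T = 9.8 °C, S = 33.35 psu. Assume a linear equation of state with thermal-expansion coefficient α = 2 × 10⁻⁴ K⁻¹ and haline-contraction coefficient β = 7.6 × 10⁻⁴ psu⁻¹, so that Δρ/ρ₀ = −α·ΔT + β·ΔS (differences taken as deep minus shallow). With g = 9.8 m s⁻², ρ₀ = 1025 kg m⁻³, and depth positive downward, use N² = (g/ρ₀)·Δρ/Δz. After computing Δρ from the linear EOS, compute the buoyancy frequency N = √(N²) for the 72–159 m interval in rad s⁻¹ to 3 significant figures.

0.0106 rad s⁻¹

ΔT = -4.6 K, ΔS = +0.10 psu (deep − shallow).
Δρ/ρ₀ = −αΔT + βΔS = 9.20 × 10⁻⁴ + 7.60 × 10⁻⁵ = 9.96 × 10⁻⁴, so Δρ ≈ 1.021 kg m⁻³.
N² = (g/ρ₀)·Δρ/Δz = g·(Δρ/ρ₀)/Δz = 9.8 × 9.96 × 10⁻⁴ / 87 = 1.1219 × 10⁻⁴ s⁻².
N = √(1.1219 × 10⁻⁴) = 0.010592 rad s⁻¹ ≈ 0.0106 rad s⁻¹.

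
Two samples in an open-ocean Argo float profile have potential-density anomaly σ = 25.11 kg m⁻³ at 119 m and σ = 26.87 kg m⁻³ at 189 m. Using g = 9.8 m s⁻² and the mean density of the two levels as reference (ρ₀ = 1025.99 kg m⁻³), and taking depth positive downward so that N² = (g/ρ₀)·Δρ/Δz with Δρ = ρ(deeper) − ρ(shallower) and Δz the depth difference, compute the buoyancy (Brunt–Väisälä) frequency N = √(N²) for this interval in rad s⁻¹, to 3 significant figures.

0.0155 rad s⁻¹

Δρ = 1026.87 − 1025.11 = 1.76 kg m⁻³ over Δz = 189 − 119 = 70 m.
N² = (9.8/1025.99) × (1.76/70) = 2.4016 × 10⁻⁴ s⁻².
N = √(2.4016 × 10⁻⁴) = 0.015497 rad s⁻¹ ≈ 0.0155 rad s⁻¹.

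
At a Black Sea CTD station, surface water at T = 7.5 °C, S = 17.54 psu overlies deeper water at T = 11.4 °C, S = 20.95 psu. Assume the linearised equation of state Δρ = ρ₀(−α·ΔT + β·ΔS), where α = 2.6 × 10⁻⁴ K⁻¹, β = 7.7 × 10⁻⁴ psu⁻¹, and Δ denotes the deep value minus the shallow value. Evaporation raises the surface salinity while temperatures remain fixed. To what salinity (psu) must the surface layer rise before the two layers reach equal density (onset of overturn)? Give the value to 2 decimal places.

Neutral buoyancy requires −α(T_deep − T_surf) + β(S_deep − S_surf′) = 0.
S_surf′ = S_deep − (α/β)·ΔT = 20.95 − (2.6 × 10⁻⁴/7.7 × 10⁻⁴)·(+3.9) = 19.6331 psu.
Increase required: 19.6331 − 17.54 = 2.0931 psu.

19.63 psu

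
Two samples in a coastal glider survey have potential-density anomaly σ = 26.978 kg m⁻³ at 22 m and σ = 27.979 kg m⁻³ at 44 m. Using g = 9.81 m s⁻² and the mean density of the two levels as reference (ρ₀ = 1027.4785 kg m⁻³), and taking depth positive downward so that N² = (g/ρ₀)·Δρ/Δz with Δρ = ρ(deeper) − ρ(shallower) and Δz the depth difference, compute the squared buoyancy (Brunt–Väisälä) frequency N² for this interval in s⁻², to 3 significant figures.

4.34 × 10⁻⁴ s⁻²

Δρ = 1027.979 − 1026.978 = 1.001 kg m⁻³ over Δz = 44 − 22 = 22 m.
N² = (9.81/1027.4785) × (1.001/22) = 4.3442 × 10⁻⁴ s⁻² ≈ 4.34 × 10⁻⁴ s⁻².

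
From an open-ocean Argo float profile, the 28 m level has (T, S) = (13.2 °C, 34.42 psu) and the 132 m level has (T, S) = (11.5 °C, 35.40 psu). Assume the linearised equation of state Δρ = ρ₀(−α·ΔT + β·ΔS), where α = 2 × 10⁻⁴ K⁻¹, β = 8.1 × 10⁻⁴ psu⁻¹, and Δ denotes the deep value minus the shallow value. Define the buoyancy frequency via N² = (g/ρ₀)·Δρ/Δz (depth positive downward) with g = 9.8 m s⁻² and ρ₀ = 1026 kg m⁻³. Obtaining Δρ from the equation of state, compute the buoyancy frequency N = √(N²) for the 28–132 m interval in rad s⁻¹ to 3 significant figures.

0.0103 rad s⁻¹

ΔT = -1.7 K, ΔS = +0.98 psu (deep − shallow).
Δρ/ρ₀ = −αΔT + βΔS = 3.40 × 10⁻⁴ + 7.938 × 10⁻⁴ = 1.1338 × 10⁻³, so Δρ ≈ 1.163 kg m⁻³.
N² = (g/ρ₀)·Δρ/Δz = g·(Δρ/ρ₀)/Δz = 9.8 × 1.1338 × 10⁻³ / 104 = 1.0684 × 10⁻⁴ s⁻².
N = √(1.0684 × 10⁻⁴) = 0.010336 rad s⁻¹ ≈ 0.0103 rad s⁻¹.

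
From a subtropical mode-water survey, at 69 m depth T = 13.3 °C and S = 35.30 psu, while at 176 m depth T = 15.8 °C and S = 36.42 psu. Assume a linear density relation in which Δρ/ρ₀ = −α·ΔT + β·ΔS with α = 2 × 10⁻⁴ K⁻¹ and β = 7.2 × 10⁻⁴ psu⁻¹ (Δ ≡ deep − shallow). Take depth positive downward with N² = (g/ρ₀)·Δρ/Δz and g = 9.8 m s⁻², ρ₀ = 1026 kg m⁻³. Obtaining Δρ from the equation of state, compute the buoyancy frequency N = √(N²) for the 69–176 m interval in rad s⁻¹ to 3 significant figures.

ΔT = +2.5 K, ΔS = +1.12 psu (deep − shallow).
Δρ/ρ₀ = −αΔT + βΔS = -5.00 × 10⁻⁴ + 8.064 × 10⁻⁴ = 3.064 × 10⁻⁴, so Δρ ≈ 0.3144 kg m⁻³.
N² = (g/ρ₀)·Δρ/Δz = g·(Δρ/ρ₀)/Δz = 9.8 × 3.064 × 10⁻⁴ / 107 = 2.8063 × 10⁻⁵ s⁻².
N = √(2.8063 × 10⁻⁵) = 5.2975 × 10⁻³ rad s⁻¹ ≈ 5.30 × 10⁻³ rad s⁻¹.

5.30 × 10⁻³ rad s⁻¹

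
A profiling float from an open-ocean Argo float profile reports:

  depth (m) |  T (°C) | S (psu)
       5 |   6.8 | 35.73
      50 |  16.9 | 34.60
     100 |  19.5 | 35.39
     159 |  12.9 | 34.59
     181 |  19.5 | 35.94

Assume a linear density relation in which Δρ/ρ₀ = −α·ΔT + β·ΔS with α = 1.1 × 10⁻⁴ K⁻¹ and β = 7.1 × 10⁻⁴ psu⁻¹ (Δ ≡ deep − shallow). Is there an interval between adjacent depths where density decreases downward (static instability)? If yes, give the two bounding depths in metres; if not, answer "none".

Evaluate Δρ/ρ₀ = −αΔT + βΔS across each adjacent pair:
  5–50 m: −αΔT+βΔS = −(1.1 × 10⁻⁴)(+10.1)+(7.1 × 10⁻⁴)(-1.13) = -1.9 × 10⁻³ → UNSTABLE
  50–100 m: −αΔT+βΔS = −(1.1 × 10⁻⁴)(+2.6)+(7.1 × 10⁻⁴)(+0.79) = 2.7 × 10⁻⁴ → stable
  100–159 m: −αΔT+βΔS = −(1.1 × 10⁻⁴)(-6.6)+(7.1 × 10⁻⁴)(-0.80) = 1.6 × 10⁻⁴ → stable
  159–181 m: −αΔT+βΔS = −(1.1 × 10⁻⁴)(+6.6)+(7.1 × 10⁻⁴)(+1.35) = 2.3 × 10⁻⁴ → stable
The 5–50 m interval has Δρ < 0: lighter water underlies denser water.

5–50 m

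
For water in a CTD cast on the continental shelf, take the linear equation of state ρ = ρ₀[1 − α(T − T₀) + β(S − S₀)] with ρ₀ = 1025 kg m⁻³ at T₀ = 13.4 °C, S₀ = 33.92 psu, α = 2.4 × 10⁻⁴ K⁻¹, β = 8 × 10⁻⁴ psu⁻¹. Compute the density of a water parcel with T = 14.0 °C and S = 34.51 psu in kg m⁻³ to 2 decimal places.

1025.34 kg m⁻³

T − T₀ = +0.6 K, S − S₀ = +0.59 psu.
Bracket = 1 − α·(+0.6) + β·(+0.59) = 1 + (3.28 × 10⁻⁴) = 1.0003280.
ρ = 1025 × 1.0003280 = 1025.34 kg m⁻³.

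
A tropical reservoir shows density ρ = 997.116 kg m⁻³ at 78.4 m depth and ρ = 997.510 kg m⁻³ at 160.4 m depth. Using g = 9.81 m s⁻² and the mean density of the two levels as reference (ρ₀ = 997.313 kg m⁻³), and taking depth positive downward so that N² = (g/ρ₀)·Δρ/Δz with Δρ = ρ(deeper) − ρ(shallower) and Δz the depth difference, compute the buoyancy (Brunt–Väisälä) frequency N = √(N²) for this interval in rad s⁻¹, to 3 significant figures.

6.87 × 10⁻³ rad s⁻¹

Δρ = 997.510 − 997.116 = 0.394 kg m⁻³ over Δz = 160.4 − 78.4 = 82 m.
N² = (9.81/997.313) × (0.394/82) = 4.7263 × 10⁻⁵ s⁻².
N = √(4.7263 × 10⁻⁵) = 6.8748 × 10⁻³ rad s⁻¹ ≈ 6.87 × 10⁻³ rad s⁻¹.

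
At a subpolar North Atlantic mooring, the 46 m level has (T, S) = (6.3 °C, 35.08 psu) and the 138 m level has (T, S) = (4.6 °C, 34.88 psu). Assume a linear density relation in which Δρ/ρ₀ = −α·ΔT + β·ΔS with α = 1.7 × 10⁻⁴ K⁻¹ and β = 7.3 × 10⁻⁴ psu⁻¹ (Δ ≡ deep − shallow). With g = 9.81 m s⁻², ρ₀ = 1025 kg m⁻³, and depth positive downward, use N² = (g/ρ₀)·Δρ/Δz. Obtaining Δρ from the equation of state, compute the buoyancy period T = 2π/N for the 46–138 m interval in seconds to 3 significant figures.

ΔT = -1.7 K, ΔS = -0.20 psu (deep − shallow).
Δρ/ρ₀ = −αΔT + βΔS = 2.89 × 10⁻⁴ − 1.46 × 10⁻⁴ = 1.43 × 10⁻⁴, so Δρ ≈ 0.1466 kg m⁻³.
N² = (g/ρ₀)·Δρ/Δz = g·(Δρ/ρ₀)/Δz = 9.81 × 1.43 × 10⁻⁴ / 92 = 1.5248 × 10⁻⁵ s⁻².
N = √(1.5248 × 10⁻⁵) = 3.9049 × 10⁻³ rad s⁻¹ → T = 2π/N = 1.6091 × 10³ s ≈ 1.61 × 10³ s.

1.61 × 10³ s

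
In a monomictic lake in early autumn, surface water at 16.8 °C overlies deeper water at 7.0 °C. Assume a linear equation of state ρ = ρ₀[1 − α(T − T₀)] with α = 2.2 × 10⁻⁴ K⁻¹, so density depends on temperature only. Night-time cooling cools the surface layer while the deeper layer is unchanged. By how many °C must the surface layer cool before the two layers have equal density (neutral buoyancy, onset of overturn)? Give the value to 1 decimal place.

9.8 °C

With temperature the only control, equal density requires T_surf′ = T_deep.
T_surf′ = 7.0 °C.
Cooling required: 16.8 − 7.0 = 9.8 °C.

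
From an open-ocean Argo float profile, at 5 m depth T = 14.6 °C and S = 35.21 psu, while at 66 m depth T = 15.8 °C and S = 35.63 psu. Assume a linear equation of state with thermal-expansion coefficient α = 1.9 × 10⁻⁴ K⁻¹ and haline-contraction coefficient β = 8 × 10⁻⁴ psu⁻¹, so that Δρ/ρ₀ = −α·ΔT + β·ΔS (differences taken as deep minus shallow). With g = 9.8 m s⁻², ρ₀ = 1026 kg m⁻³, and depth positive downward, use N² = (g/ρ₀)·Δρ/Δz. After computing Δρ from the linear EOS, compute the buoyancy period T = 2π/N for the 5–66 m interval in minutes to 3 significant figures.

ΔT = +1.2 K, ΔS = +0.42 psu (deep − shallow).
Δρ/ρ₀ = −αΔT + βΔS = -2.28 × 10⁻⁴ + 3.36 × 10⁻⁴ = 1.08 × 10⁻⁴, so Δρ ≈ 0.1108 kg m⁻³.
N² = (g/ρ₀)·Δρ/Δz = g·(Δρ/ρ₀)/Δz = 9.8 × 1.08 × 10⁻⁴ / 61 = 1.7351 × 10⁻⁵ s⁻².
N = √(1.7351 × 10⁻⁵) = 4.1655 × 10⁻³ rad s⁻¹ → T = 2π/N = 1.5084 × 10³ s = 25.140 min ≈ 25.1 min.

25.1 min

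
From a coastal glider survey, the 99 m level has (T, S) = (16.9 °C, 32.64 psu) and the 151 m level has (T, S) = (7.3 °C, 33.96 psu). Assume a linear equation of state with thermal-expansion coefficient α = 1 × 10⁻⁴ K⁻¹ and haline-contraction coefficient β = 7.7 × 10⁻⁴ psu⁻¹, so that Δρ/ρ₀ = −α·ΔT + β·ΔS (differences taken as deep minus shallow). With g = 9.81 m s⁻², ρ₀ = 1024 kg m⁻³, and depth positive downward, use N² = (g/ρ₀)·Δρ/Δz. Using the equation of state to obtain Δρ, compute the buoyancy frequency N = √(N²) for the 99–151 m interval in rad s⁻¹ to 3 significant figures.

ΔT = -9.6 K, ΔS = +1.32 psu (deep − shallow).
Δρ/ρ₀ = −αΔT + βΔS = 9.60 × 10⁻⁴ + 1.0164 × 10⁻³ = 1.9764 × 10⁻³, so Δρ ≈ 2.024 kg m⁻³.
N² = (g/ρ₀)·Δρ/Δz = g·(Δρ/ρ₀)/Δz = 9.81 × 1.9764 × 10⁻³ / 52 = 3.7286 × 10⁻⁴ s⁻².
N = √(3.7286 × 10⁻⁴) = 0.019310 rad s⁻¹ ≈ 0.0193 rad s⁻¹.

0.0193 rad s⁻¹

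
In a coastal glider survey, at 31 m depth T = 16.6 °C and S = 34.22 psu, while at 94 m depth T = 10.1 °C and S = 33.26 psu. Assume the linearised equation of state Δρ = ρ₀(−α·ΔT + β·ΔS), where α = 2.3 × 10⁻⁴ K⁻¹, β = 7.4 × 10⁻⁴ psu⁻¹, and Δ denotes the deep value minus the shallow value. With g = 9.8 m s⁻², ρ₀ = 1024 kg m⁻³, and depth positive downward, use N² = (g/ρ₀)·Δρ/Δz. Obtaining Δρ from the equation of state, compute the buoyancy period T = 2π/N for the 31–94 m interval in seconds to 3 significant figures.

ΔT = -6.5 K, ΔS = -0.96 psu (deep − shallow).
Δρ/ρ₀ = −αΔT + βΔS = 1.495 × 10⁻³ − 7.104 × 10⁻⁴ = 7.846 × 10⁻⁴, so Δρ ≈ 0.8034 kg m⁻³.
N² = (g/ρ₀)·Δρ/Δz = g·(Δρ/ρ₀)/Δz = 9.8 × 7.846 × 10⁻⁴ / 63 = 1.2205 × 10⁻⁴ s⁻².
N = √(1.2205 × 10⁻⁴) = 0.011048 rad s⁻¹ → T = 2π/N = 568.72 s ≈ 569 s.

569 s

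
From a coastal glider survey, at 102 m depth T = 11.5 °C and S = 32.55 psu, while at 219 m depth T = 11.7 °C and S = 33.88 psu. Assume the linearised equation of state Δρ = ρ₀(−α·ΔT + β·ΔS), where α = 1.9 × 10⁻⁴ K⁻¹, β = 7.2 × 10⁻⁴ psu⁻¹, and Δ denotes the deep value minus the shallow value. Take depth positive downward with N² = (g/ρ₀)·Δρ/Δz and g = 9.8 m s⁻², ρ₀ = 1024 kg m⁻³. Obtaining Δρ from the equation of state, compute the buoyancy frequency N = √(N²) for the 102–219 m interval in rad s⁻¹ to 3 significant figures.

ΔT = +0.2 K, ΔS = +1.33 psu (deep − shallow).
Δρ/ρ₀ = −αΔT + βΔS = -3.80 × 10⁻⁵ + 9.576 × 10⁻⁴ = 9.196 × 10⁻⁴, so Δρ ≈ 0.9417 kg m⁻³.
N² = (g/ρ₀)·Δρ/Δz = g·(Δρ/ρ₀)/Δz = 9.8 × 9.196 × 10⁻⁴ / 117 = 7.7026 × 10⁻⁵ s⁻².
N = √(7.7026 × 10⁻⁵) = 8.7764 × 10⁻³ rad s⁻¹ ≈ 8.78 × 10⁻³ rad s⁻¹.

8.78 × 10⁻³ rad s⁻¹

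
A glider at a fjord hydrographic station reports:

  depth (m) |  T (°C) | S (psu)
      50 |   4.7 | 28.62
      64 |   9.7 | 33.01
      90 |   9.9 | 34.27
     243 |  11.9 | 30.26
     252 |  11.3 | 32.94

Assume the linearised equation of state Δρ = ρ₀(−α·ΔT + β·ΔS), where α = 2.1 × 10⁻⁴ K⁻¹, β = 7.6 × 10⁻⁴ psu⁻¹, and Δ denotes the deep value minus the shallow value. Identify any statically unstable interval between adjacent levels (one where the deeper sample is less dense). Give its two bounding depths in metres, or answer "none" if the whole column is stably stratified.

90–243 m

Evaluate Δρ/ρ₀ = −αΔT + βΔS across each adjacent pair:
  50–64 m: −αΔT+βΔS = −(2.1 × 10⁻⁴)(+5.0)+(7.6 × 10⁻⁴)(+4.39) = 2.3 × 10⁻³ → stable
  64–90 m: −αΔT+βΔS = −(2.1 × 10⁻⁴)(+0.2)+(7.6 × 10⁻⁴)(+1.26) = 9.2 × 10⁻⁴ → stable
  90–243 m: −αΔT+βΔS = −(2.1 × 10⁻⁴)(+2.0)+(7.6 × 10⁻⁴)(-4.01) = -3.5 × 10⁻³ → UNSTABLE
  243–252 m: −αΔT+βΔS = −(2.1 × 10⁻⁴)(-0.6)+(7.6 × 10⁻⁴)(+2.68) = 2.2 × 10⁻³ → stable
The 90–243 m interval has Δρ < 0: lighter water underlies denser water.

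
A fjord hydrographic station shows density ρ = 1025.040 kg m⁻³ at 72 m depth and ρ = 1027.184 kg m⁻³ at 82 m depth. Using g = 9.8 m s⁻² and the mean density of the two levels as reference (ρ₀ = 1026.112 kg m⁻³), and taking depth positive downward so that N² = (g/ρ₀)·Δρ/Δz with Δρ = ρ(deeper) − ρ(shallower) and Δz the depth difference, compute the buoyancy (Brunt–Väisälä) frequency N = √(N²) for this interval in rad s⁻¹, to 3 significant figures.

Δρ = 1027.184 − 1025.040 = 2.144 kg m⁻³ over Δz = 82 − 72 = 10 m.
N² = (9.8/1026.112) × (2.144/10) = 2.0477 × 10⁻³ s⁻².
N = √(2.0477 × 10⁻³) = 0.045252 rad s⁻¹ ≈ 0.0453 rad s⁻¹.

0.0453 rad s⁻¹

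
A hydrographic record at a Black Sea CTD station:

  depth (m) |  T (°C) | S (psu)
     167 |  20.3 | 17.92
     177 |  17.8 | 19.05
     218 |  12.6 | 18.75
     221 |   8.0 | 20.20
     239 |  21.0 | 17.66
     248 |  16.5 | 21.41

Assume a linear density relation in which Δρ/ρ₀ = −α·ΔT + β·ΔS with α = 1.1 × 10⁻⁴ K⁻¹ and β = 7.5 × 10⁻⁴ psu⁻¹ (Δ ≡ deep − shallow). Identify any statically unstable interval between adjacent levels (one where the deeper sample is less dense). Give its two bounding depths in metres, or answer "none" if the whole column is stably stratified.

Evaluate Δρ/ρ₀ = −αΔT + βΔS across each adjacent pair:
  167–177 m: −αΔT+βΔS = −(1.1 × 10⁻⁴)(-2.5)+(7.5 × 10⁻⁴)(+1.13) = 1.1 × 10⁻³ → stable
  177–218 m: −αΔT+βΔS = −(1.1 × 10⁻⁴)(-5.2)+(7.5 × 10⁻⁴)(-0.30) = 3.5 × 10⁻⁴ → stable
  218–221 m: −αΔT+βΔS = −(1.1 × 10⁻⁴)(-4.6)+(7.5 × 10⁻⁴)(+1.45) = 1.6 × 10⁻³ → stable
  221–239 m: −αΔT+βΔS = −(1.1 × 10⁻⁴)(+13.0)+(7.5 × 10⁻⁴)(-2.54) = -3.3 × 10⁻³ → UNSTABLE
  239–248 m: −αΔT+βΔS = −(1.1 × 10⁻⁴)(-4.5)+(7.5 × 10⁻⁴)(+3.75) = 3.3 × 10⁻³ → stable
The 221–239 m interval has Δρ < 0: lighter water underlies denser water.

221–239 m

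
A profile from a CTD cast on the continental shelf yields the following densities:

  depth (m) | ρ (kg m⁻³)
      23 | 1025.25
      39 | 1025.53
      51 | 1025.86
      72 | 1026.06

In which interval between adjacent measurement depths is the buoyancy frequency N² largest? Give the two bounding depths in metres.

39–51 m

Compute the density gradient over each adjacent pair:
  23–39 m: Δρ/Δz = 0.28/16 = 0.018 kg m⁻⁴
  39–51 m: Δρ/Δz = 0.33/12 = 0.028 kg m⁻⁴
  51–72 m: Δρ/Δz = 0.20/21 = 9.5 × 10⁻³ kg m⁻⁴
The largest gradient is in the 39–51 m interval — the pycnocline.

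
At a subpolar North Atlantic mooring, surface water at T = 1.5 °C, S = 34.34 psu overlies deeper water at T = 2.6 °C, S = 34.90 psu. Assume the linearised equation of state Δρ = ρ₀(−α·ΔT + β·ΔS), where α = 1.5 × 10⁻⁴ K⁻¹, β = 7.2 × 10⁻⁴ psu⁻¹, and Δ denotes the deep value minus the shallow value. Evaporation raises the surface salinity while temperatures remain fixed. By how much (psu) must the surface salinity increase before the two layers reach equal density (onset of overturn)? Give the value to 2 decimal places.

Neutral buoyancy requires −α(T_deep − T_surf) + β(S_deep − S_surf′) = 0.
S_surf′ = S_deep − (α/β)·ΔT = 34.90 − (1.5 × 10⁻⁴/7.2 × 10⁻⁴)·(+1.1) = 34.6708 psu.
Increase required: 34.6708 − 34.34 = 0.3308 psu.

0.33 psu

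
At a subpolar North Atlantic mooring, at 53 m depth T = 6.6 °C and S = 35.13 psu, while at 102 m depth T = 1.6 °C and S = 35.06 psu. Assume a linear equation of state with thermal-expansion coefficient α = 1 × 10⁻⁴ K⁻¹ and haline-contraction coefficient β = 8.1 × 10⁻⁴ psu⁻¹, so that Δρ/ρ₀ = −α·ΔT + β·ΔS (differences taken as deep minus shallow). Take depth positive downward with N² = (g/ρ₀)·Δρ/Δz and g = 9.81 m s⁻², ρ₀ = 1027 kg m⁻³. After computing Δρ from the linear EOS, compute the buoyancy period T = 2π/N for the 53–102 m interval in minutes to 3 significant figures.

11.1 min

ΔT = -5.0 K, ΔS = -0.07 psu (deep − shallow).
Δρ/ρ₀ = −αΔT + βΔS = 5.00 × 10⁻⁴ − 5.67 × 10⁻⁵ = 4.433 × 10⁻⁴, so Δρ ≈ 0.4553 kg m⁻³.
N² = (g/ρ₀)·Δρ/Δz = g·(Δρ/ρ₀)/Δz = 9.81 × 4.433 × 10⁻⁴ / 49 = 8.8750 × 10⁻⁵ s⁻².
N = √(8.8750 × 10⁻⁵) = 9.4207 × 10⁻³ rad s⁻¹ → T = 2π/N = 666.96 s = 11.116 min ≈ 11.1 min.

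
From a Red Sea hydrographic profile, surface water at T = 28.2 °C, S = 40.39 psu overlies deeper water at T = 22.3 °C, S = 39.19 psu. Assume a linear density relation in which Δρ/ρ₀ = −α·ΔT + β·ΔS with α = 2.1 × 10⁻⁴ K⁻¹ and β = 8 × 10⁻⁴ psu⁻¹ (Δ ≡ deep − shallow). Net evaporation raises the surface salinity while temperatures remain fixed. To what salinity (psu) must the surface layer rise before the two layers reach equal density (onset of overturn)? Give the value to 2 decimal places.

Neutral buoyancy requires −α(T_deep − T_surf) + β(S_deep − S_surf′) = 0.
S_surf′ = S_deep − (α/β)·ΔT = 39.19 − (2.1 × 10⁻⁴/8 × 10⁻⁴)·(-5.9) = 40.7387 psu.
Increase required: 40.7387 − 40.39 = 0.3487 psu.

40.74 psu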